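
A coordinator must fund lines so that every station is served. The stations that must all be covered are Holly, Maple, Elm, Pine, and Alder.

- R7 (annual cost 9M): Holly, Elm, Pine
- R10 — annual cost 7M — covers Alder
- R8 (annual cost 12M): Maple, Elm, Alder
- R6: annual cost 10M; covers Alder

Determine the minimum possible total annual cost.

Choose R7 and R8: together they cover Holly, Maple, Elm, Pine, Alder — every station.
Total annual cost: 9 + 12 = 21.

21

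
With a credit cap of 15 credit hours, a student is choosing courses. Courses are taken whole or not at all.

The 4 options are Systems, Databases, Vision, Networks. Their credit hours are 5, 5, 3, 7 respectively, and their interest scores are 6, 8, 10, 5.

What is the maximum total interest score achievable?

24

Systems + Databases + Vision: credit hours 5 + 5 + 3 = 13 ≤ 15, interest score 6 + 8 + 10 = 24.
Systems + Vision + Networks: credit hours 5 + 3 + 7 = 15 ≤ 15, interest score 6 + 10 + 5 = 21.
Databases + Vision + Networks: credit hours 5 + 3 + 7 = 15 ≤ 15, interest score 8 + 10 + 5 = 23.
Best is Systems, Databases, and Vision with total interest score 24.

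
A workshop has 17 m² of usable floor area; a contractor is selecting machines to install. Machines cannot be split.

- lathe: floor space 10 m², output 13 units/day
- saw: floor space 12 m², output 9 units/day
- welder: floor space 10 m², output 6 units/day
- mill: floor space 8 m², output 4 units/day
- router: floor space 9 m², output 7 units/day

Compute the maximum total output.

This is an integer program with binary decision variables.
Allowing fractional choices, the relaxed optimum would be about 18.4, but machines are indivisible.
mill + router: floor space 8 + 9 = 17 ≤ 17, output 4 + 7 = 11.
saw: floor space 12 ≤ 17, output 9.
lathe: floor space 10 ≤ 17, output 13.
Best is lathe with total output 13.

13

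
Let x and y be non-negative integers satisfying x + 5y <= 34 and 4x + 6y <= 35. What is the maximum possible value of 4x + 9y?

(x,y)=(1,5) is feasible, giving 49.
(x,y)=(0,5) is feasible, giving 45.
(x,y)=(2,4) is feasible, giving 44.
Maximum is 49 at (x,y)=(1,5).

49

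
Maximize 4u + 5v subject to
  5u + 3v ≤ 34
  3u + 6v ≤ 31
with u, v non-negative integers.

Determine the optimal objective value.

31

(u,v)=(4,3): 5·4+3·3=29≤34, 3·4+6·3=30≤31, objective 31.
(u,v)=(5,2): 5·5+3·2=31≤34, 3·5+6·2=27≤31, objective 30.
(u,v)=(6,1): 5·6+3·1=33≤34, 3·6+6·1=24≤31, objective 29.
(u,v)=(3,3): 5·3+3·3=24≤34, 3·3+6·3=27≤31, objective 27.
Maximum is 31 at (u,v)=(4,3).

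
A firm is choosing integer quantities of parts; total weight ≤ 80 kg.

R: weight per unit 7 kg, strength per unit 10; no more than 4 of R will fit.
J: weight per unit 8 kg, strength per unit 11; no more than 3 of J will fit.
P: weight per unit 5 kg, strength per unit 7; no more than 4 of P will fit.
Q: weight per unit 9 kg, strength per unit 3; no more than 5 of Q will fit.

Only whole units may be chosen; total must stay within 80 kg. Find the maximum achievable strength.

101

Take 4×R, 3×J, and 4×P: weight 72 ≤ 80, strength 4·10 + 3·11 + 4·7 = 101.
R has the best ratio (10/7) and is taken to its limit of 4; remaining capacity is filled optimally with the others.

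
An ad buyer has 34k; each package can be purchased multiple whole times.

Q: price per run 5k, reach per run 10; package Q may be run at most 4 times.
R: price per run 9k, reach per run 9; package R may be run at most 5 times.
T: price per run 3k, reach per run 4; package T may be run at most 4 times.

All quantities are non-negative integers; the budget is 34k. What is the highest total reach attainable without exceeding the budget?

4×Q and 4×T: price 32 ≤ 34, reach 4·10 + 4·4 = 56.
4×Q, 1×R, and 1×T: price 32 ≤ 34, reach 4·10 + 1·9 + 1·4 = 53.
Best is 56.

56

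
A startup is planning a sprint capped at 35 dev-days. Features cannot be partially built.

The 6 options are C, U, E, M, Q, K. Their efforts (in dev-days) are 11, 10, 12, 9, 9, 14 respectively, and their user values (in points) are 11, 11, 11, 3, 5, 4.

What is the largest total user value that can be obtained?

C + U + E: effort 11 + 10 + 12 = 33 ≤ 35, user value 11 + 11 + 11 = 33.
C + U + Q: effort 11 + 10 + 9 = 30 ≤ 35, user value 11 + 11 + 5 = 27.
Best is C, U, and E with total user value 33.

33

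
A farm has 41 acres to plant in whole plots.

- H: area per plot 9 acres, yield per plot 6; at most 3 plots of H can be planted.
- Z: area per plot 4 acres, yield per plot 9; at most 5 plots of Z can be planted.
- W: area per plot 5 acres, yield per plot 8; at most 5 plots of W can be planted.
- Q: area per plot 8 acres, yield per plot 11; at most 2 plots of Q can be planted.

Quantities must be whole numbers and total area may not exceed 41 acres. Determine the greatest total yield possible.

This is a bounded integer knapsack.
Take 5×Z and 4×W: area 40 ≤ 41, yield 5·9 + 4·8 = 77.
Z has the best ratio (9/4) and is taken to its limit of 5; remaining capacity is filled optimally with the others.

77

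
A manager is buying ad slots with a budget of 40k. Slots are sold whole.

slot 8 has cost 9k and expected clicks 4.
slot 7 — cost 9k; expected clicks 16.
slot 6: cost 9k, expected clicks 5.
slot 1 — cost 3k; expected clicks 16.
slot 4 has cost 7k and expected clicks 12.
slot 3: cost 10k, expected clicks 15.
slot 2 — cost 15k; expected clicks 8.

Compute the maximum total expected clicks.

slot 7 + slot 6 + slot 1 + slot 4 + slot 3: cost 9 + 9 + 3 + 7 + 10 = 38 ≤ 40, expected clicks 16 + 5 + 16 + 12 + 15 = 64.
slot 8 + slot 7 + slot 1 + slot 4 + slot 3: cost 9 + 9 + 3 + 7 + 10 = 38 ≤ 40, expected clicks 4 + 16 + 16 + 12 + 15 = 63.
Best is slot 7, slot 6, slot 1, slot 4, and slot 3 with total expected clicks 64.

64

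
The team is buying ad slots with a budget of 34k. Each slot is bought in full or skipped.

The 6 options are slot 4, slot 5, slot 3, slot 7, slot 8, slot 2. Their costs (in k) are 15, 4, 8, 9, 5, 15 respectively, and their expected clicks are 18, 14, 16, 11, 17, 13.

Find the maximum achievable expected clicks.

Take slot 4, slot 5, slot 3, and slot 8: cost 15 + 4 + 8 + 5 = 32 ≤ 34, expected clicks 18 + 14 + 16 + 17 = 65.
No other feasible combination does better.

65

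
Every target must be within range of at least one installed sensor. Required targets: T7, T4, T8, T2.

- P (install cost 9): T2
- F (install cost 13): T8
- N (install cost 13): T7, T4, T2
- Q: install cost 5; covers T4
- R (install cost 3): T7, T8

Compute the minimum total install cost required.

16

The greedy cost-per-new-target heuristic would pick R, Q, and P for 17, but a cheaper cover exists.
Choose N and R: together they cover T7, T4, T8, T2 — every target.
Total install cost: 13 + 3 = 16.
No cover costs less than 16.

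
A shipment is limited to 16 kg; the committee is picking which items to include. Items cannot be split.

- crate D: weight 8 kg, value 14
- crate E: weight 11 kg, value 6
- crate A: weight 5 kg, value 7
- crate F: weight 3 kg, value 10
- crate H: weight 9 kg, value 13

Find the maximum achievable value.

31

Take crate D, crate A, and crate F: weight 8 + 5 + 3 = 16 ≤ 16, value 14 + 7 + 10 = 31.
No other feasible combination does better.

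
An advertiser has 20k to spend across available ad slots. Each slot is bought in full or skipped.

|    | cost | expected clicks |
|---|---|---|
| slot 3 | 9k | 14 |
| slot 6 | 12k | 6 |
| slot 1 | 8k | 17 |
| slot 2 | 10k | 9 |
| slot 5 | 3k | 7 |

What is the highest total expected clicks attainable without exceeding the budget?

Treat it as a binary knapsack problem.
slot 3 + slot 1: cost 9 + 8 = 17 ≤ 20, expected clicks 14 + 17 = 31.
slot 3 + slot 1 + slot 5: cost 9 + 8 + 3 = 20 ≤ 20, expected clicks 14 + 17 + 7 = 38.
Best is slot 3, slot 1, and slot 5 with total expected clicks 38.

38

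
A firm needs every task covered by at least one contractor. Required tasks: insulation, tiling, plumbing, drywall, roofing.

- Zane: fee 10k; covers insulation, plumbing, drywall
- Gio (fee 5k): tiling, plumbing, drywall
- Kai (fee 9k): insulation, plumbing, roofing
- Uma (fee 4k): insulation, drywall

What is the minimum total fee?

14

This is a weighted set-cover instance.
The greedy cost-per-new-task heuristic would pick Gio, Uma, and Kai for 18, but a cheaper cover exists.
Choose Gio and Kai: together they cover insulation, tiling, plumbing, drywall, roofing — every task.
Total fee: 5 + 9 = 14.
No cover costs less than 14.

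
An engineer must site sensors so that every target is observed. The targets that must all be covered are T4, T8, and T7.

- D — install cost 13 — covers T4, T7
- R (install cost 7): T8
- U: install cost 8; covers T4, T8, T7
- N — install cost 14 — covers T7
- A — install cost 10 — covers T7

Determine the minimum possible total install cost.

U alone covers T4, T8, T7 — every target.
Total install cost: 8.
No cover costs less than 8.

8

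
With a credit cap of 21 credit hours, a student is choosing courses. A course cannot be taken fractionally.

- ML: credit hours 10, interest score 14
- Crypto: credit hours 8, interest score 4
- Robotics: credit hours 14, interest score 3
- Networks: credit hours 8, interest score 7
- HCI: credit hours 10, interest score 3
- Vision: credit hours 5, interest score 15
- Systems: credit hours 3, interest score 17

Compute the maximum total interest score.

46

Networks + Vision + Systems: credit hours 8 + 5 + 3 = 16 ≤ 21, interest score 7 + 15 + 17 = 39.
ML + Vision + Systems: credit hours 10 + 5 + 3 = 18 ≤ 21, interest score 14 + 15 + 17 = 46.
Best is ML, Vision, and Systems with total interest score 46.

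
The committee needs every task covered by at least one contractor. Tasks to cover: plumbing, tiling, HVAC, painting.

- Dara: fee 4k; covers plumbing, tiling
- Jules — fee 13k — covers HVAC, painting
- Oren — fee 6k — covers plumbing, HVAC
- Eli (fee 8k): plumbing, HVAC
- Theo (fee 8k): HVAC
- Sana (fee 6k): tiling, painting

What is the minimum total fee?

The greedy cost-per-new-task heuristic would pick Dara, Oren, and Sana for 16, but a cheaper cover exists.
Choose Oren and Sana: together they cover plumbing, tiling, HVAC, painting — every task.
Total fee: 6 + 6 = 12.
No cover costs less than 12.

12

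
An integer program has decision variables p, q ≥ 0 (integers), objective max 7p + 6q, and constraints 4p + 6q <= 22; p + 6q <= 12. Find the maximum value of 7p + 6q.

35

(p,q)=(5,0): 4·5+6·0=20≤22, 1·5+6·0=5≤12, objective 35.
(p,q)=(4,1): 4·4+6·1=22≤22, 1·4+6·1=10≤12, objective 34.
(p,q)=(4,0): 4·4+6·0=16≤22, 1·4+6·0=4≤12, objective 28.
Maximum is 35 at (p,q)=(5,0).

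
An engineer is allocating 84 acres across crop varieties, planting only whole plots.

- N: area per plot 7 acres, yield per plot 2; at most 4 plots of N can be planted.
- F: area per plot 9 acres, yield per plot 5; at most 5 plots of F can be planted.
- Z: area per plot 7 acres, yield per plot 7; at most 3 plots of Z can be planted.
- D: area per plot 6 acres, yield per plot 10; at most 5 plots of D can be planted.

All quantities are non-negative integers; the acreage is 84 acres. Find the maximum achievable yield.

3×F, 3×Z, and 5×D: area 78 ≤ 84, yield 3·5 + 3·7 + 5·10 = 86.
2×N, 2×F, 3×Z, and 5×D: area 83 ≤ 84, yield 2·2 + 2·5 + 3·7 + 5·10 = 85.
Best is 86.

86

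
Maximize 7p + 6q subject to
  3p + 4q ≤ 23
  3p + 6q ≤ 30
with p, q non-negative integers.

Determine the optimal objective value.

49

Relaxing integrality, the LP optimum is 53.67 at (p,q) = (7.67, 0), which is not an integer point.
(p,q)=(7,0): 3·7+4·0=21≤23, 3·7+6·0=21≤30, objective 49.
(p,q)=(6,1): 3·6+4·1=22≤23, 3·6+6·1=24≤30, objective 48.
No feasible integer point exceeds 49.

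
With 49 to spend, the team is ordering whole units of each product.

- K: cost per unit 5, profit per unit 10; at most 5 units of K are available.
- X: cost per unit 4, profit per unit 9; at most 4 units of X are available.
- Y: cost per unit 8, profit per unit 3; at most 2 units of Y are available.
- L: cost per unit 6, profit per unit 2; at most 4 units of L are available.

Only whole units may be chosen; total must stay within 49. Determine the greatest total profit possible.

89

This is a bounded integer knapsack.
5×K, 4×X, and 1×Y: cost 49 ≤ 49, profit 5·10 + 4·9 + 1·3 = 89.
5×K, 4×X, and 1×L: cost 47 ≤ 49, profit 5·10 + 4·9 + 1·2 = 88.
Best is 89.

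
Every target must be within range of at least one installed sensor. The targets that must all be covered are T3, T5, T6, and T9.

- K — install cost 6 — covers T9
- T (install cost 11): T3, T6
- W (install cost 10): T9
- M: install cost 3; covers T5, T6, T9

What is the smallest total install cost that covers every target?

This is an integer covering problem.
Choose T and M: together they cover T3, T5, T6, T9 — every target.
Total install cost: 11 + 3 = 14.
No cover costs less than 14.

14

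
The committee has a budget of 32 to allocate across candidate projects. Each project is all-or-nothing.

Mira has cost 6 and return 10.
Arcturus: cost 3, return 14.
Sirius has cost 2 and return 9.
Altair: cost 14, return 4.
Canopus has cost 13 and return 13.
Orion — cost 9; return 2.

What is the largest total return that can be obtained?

Allowing fractional choices, the relaxed optimum would be about 48.3, but projects are indivisible.
Arcturus + Sirius + Altair + Canopus: cost 3 + 2 + 14 + 13 = 32 ≤ 32, return 14 + 9 + 4 + 13 = 40.
Mira + Arcturus + Sirius + Canopus: cost 6 + 3 + 2 + 13 = 24 ≤ 32, return 10 + 14 + 9 + 13 = 46.
Mira + Arcturus + Canopus + Orion: cost 6 + 3 + 13 + 9 = 31 ≤ 32, return 10 + 14 + 13 + 2 = 39.
Best is Mira, Arcturus, Sirius, and Canopus with total return 46.

46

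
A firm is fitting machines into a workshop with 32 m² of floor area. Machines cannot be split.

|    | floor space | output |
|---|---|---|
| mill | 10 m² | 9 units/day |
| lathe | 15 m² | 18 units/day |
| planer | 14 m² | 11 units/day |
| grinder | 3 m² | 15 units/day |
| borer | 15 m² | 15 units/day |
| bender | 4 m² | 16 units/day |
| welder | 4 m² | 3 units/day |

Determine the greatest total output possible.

Allowing fractional choices, the relaxed optimum would be about 59.0, but machines are indivisible.
mill + grinder + borer + bender: floor space 10 + 3 + 15 + 4 = 32 ≤ 32, output 9 + 15 + 15 + 16 = 55.
lathe + grinder + bender + welder: floor space 15 + 3 + 4 + 4 = 26 ≤ 32, output 18 + 15 + 16 + 3 = 52.
mill + lathe + grinder + bender: floor space 10 + 15 + 3 + 4 = 32 ≤ 32, output 9 + 18 + 15 + 16 = 58.
Best is mill, lathe, grinder, and bender with total output 58.

58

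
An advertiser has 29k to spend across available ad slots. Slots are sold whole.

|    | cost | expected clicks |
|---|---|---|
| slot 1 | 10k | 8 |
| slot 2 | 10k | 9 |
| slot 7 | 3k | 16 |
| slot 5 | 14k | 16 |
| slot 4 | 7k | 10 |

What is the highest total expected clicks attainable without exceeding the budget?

42

slot 7 + slot 5 + slot 4: cost 3 + 14 + 7 = 24 ≤ 29, expected clicks 16 + 16 + 10 = 42.
slot 1 + slot 7 + slot 5: cost 10 + 3 + 14 = 27 ≤ 29, expected clicks 8 + 16 + 16 = 40.
slot 2 + slot 7 + slot 5: cost 10 + 3 + 14 = 27 ≤ 29, expected clicks 9 + 16 + 16 = 41.
Best is slot 7, slot 5, and slot 4 with total expected clicks 42.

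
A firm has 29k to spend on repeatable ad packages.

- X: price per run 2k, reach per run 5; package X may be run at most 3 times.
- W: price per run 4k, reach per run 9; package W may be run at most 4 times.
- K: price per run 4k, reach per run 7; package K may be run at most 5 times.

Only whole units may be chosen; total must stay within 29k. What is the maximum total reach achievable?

60

This is a bounded integer knapsack.
Take 2×X, 4×W, and 2×K: price 28 ≤ 29, reach 2·5 + 4·9 + 2·7 = 60.
No other integer combination yields more.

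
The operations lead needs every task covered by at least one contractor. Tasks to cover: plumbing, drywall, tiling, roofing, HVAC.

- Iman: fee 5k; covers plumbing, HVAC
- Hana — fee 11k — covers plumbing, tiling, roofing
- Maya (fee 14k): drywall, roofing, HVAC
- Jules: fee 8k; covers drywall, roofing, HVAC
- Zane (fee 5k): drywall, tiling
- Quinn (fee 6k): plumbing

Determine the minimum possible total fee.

Choose Iman, Jules, and Zane: together they cover plumbing, drywall, tiling, roofing, HVAC — every task.
Total fee: 5 + 8 + 5 = 18.
No cover costs less than 18.

18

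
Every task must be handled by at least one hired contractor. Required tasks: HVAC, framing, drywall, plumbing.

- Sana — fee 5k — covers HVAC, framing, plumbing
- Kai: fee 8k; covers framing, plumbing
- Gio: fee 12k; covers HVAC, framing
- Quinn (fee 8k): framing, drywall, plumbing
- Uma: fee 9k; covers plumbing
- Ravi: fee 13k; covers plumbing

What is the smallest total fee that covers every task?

13

This is an integer covering problem.
Choose Sana and Quinn: together they cover HVAC, framing, drywall, plumbing — every task.
Total fee: 5 + 8 = 13.
No cover costs less than 13.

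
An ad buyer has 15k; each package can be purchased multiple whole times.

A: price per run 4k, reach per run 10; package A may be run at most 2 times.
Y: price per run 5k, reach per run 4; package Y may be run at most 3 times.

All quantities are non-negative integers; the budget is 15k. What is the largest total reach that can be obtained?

24

Take 2×A and 1×Y: price 13 ≤ 15, reach 2·10 + 1·4 = 24.
A has the best ratio (10/4) and is taken to its limit of 2; remaining capacity is filled optimally with the others.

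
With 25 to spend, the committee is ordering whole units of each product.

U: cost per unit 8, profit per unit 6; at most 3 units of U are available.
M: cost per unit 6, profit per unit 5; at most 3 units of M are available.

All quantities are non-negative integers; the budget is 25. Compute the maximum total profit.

This is a bounded integer knapsack.
M has the best ratio (5/6); taking only M gives at most 3×5 = 15 (stopped by the supply cap of 3).
Mixing does better — 3×U: cost 24 ≤ 25, profit 3·6 = 18.

18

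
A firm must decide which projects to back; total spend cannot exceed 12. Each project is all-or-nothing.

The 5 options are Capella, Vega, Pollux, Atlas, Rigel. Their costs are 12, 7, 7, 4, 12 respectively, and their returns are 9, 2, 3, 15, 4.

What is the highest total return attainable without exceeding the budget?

18

Allowing fractional choices, the relaxed optimum would be about 21.0, but projects are indivisible.
Atlas: cost 4 ≤ 12, return 15.
Vega + Atlas: cost 7 + 4 = 11 ≤ 12, return 2 + 15 = 17.
Pollux + Atlas: cost 7 + 4 = 11 ≤ 12, return 3 + 15 = 18.
Best is Pollux and Atlas with total return 18.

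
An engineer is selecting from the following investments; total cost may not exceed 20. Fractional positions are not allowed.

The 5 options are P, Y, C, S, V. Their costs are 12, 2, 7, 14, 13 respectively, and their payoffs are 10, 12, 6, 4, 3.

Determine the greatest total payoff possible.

This is a 0-1 knapsack instance.
Y + C: cost 2 + 7 = 9 ≤ 20, payoff 12 + 6 = 18.
P + Y: cost 12 + 2 = 14 ≤ 20, payoff 10 + 12 = 22.
Best is P and Y with total payoff 22.

22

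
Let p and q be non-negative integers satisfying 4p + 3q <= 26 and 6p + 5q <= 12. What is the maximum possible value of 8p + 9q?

Relaxing integrality, the LP optimum is 21.60 at (p,q) = (0, 2.4), which is not an integer point.
(p,q)=(0,2): 4·0+3·2=6≤26, 6·0+5·2=10≤12, objective 18.
(p,q)=(1,1): 4·1+3·1=7≤26, 6·1+5·1=11≤12, objective 17.
(p,q)=(0,1): 4·0+3·1=3≤26, 6·0+5·1=5≤12, objective 9.
No feasible integer point exceeds 18.

18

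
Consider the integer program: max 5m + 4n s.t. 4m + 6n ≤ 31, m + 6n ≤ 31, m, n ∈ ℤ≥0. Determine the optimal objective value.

Relaxing integrality, the LP optimum is 38.75 at (m,n) = (7.75, 0), which is not an integer point.
(m,n)=(7,0): 4·7+6·0=28≤31, 1·7+6·0=7≤31, objective 35.
(m,n)=(6,1): 4·6+6·1=30≤31, 1·6+6·1=12≤31, objective 34.
(m,n)=(6,0): 4·6+6·0=24≤31, 1·6+6·0=6≤31, objective 30.
No feasible integer point exceeds 35.

35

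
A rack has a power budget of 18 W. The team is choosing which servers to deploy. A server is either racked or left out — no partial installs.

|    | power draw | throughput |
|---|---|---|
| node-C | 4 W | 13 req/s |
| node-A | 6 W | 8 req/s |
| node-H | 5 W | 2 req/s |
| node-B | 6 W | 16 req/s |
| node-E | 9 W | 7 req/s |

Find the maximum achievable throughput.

37

node-C + node-H + node-B: power draw 4 + 5 + 6 = 15 ≤ 18, throughput 13 + 2 + 16 = 31.
node-C + node-A + node-B: power draw 4 + 6 + 6 = 16 ≤ 18, throughput 13 + 8 + 16 = 37.
Best is node-C, node-A, and node-B with total throughput 37.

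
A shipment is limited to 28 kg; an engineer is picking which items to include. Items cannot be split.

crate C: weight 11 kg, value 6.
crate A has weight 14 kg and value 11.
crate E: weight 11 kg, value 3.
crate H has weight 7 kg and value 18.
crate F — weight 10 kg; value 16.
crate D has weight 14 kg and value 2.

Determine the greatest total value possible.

40

Allowing fractional choices, the relaxed optimum would be about 42.6, but items are indivisible.
crate E + crate H + crate F: weight 11 + 7 + 10 = 28 ≤ 28, value 3 + 18 + 16 = 37.
crate C + crate H + crate F: weight 11 + 7 + 10 = 28 ≤ 28, value 6 + 18 + 16 = 40.
crate H + crate F: weight 7 + 10 = 17 ≤ 28, value 18 + 16 = 34.
Best is crate C, crate H, and crate F with total value 40.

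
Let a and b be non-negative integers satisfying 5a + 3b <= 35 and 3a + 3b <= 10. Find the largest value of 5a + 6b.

18

The continuous relaxation peaks at (0, 3.33) with value 20.00; rounding to a feasible lattice point costs some objective.
(a,b)=(0,3): 5·0+3·3=9≤35, 3·0+3·3=9≤10, objective 18.
(a,b)=(1,2): 5·1+3·2=11≤35, 3·1+3·2=9≤10, objective 17.
No feasible integer point exceeds 18.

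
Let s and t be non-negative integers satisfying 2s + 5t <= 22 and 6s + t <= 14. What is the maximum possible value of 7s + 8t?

(s,t)=(1,4) is feasible, giving 39.
(s,t)=(0,4) is feasible, giving 32.
(s,t)=(1,3) is feasible, giving 31.
The best lattice point is (1,4), giving 39.

39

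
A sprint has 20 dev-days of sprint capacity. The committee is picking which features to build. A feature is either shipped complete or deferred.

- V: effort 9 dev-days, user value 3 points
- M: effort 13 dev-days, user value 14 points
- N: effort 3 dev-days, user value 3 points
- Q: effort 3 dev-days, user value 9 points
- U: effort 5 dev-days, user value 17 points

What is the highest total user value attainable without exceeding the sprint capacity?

32

V + N + Q + U: effort 9 + 3 + 3 + 5 = 20 ≤ 20, user value 3 + 3 + 9 + 17 = 32.
M + U: effort 13 + 5 = 18 ≤ 20, user value 14 + 17 = 31.
Best is V, N, Q, and U with total user value 32.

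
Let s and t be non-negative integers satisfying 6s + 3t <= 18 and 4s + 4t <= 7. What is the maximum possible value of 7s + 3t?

7

(s,t)=(1,0) is feasible, giving 7.
(s,t)=(0,1) is feasible, giving 3.
The best lattice point is (1,0), giving 7.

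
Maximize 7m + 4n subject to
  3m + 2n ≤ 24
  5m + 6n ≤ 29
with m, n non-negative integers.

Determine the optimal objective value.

35

The continuous relaxation peaks at (5.8, 0) with value 40.60; rounding to a feasible lattice point costs some objective.
(m,n)=(5,0): 3·5+2·0=15≤24, 5·5+6·0=25≤29, objective 35.
(m,n)=(4,1): 3·4+2·1=14≤24, 5·4+6·1=26≤29, objective 32.
The best lattice point is (5,0), giving 35.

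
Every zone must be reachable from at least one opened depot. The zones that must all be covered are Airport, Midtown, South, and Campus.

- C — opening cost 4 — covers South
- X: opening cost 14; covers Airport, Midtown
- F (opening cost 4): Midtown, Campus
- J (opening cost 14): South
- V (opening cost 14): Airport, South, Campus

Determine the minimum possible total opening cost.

The greedy cost-per-new-zone heuristic would pick F, C, and X for 22, but a cheaper cover exists.
Choose F and V: together they cover Airport, Midtown, South, Campus — every zone.
Total opening cost: 4 + 14 = 18.
No cover costs less than 18.

18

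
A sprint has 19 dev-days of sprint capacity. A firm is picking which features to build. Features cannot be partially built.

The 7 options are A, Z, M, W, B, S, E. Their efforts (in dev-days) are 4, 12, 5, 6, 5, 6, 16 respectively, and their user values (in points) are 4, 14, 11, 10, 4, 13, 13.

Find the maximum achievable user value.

M + W + S: effort 5 + 6 + 6 = 17 ≤ 19, user value 11 + 10 + 13 = 34.
A + M + S: effort 4 + 5 + 6 = 15 ≤ 19, user value 4 + 11 + 13 = 28.
M + B + S: effort 5 + 5 + 6 = 16 ≤ 19, user value 11 + 4 + 13 = 28.
Best is M, W, and S with total user value 34.

34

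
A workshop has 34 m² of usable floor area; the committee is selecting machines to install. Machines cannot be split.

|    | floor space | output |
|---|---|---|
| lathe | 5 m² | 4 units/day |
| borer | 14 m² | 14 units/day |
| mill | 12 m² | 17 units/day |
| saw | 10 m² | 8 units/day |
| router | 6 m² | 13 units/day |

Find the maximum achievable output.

This is a 0-1 knapsack instance.
Allowing fractional choices, the relaxed optimum would be about 45.6, but machines are indivisible.
lathe + mill + saw + router: floor space 5 + 12 + 10 + 6 = 33 ≤ 34, output 4 + 17 + 8 + 13 = 42.
mill + saw + router: floor space 12 + 10 + 6 = 28 ≤ 34, output 17 + 8 + 13 = 38.
borer + mill + router: floor space 14 + 12 + 6 = 32 ≤ 34, output 14 + 17 + 13 = 44.
Best is borer, mill, and router with total output 44.

44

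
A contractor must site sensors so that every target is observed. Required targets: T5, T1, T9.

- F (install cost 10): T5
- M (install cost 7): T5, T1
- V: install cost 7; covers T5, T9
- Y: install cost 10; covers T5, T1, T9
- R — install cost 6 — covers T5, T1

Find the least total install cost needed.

The greedy cost-per-new-target heuristic would pick R and V for 13, but a cheaper cover exists.
Y alone covers T5, T1, T9 — every target.
Total install cost: 10.
No cover costs less than 10.

10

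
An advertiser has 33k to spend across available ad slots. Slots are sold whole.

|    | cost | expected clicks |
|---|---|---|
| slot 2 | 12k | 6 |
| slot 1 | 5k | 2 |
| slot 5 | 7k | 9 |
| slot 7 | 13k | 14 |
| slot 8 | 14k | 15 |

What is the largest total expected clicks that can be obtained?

31

This is a 0-1 knapsack instance.
Allowing fractional choices, the relaxed optimum would be about 36.9, but ad slots are indivisible.
slot 1 + slot 7 + slot 8: cost 5 + 13 + 14 = 32 ≤ 33, expected clicks 2 + 14 + 15 = 31.
slot 2 + slot 5 + slot 8: cost 12 + 7 + 14 = 33 ≤ 33, expected clicks 6 + 9 + 15 = 30.
slot 7 + slot 8: cost 13 + 14 = 27 ≤ 33, expected clicks 14 + 15 = 29.
Best is slot 1, slot 7, and slot 8 with total expected clicks 31.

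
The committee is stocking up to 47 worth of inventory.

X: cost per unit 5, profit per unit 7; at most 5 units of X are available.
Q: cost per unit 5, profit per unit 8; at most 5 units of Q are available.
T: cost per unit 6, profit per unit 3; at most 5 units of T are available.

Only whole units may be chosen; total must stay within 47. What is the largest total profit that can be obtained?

68

This is a bounded integer knapsack.
Take 4×X and 5×Q: cost 45 ≤ 47, profit 4·7 + 5·8 = 68.
Q has the best ratio (8/5) and is taken to its limit of 5; remaining capacity is filled optimally with the others.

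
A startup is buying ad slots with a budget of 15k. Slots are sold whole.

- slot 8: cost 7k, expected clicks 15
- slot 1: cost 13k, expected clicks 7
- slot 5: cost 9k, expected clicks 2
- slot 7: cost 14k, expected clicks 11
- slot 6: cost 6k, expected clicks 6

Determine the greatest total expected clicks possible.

21

This is an integer program with binary decision variables.
slot 7: cost 14 ≤ 15, expected clicks 11.
slot 8 + slot 6: cost 7 + 6 = 13 ≤ 15, expected clicks 15 + 6 = 21.
slot 8: cost 7 ≤ 15, expected clicks 15.
Best is slot 8 and slot 6 with total expected clicks 21.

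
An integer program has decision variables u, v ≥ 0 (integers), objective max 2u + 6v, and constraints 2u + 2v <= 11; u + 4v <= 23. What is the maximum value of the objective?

30

(u,v)=(0,5): 2·0+2·5=10≤11, 1·0+4·5=20≤23, objective 30.
(u,v)=(1,4): 2·1+2·4=10≤11, 1·1+4·4=17≤23, objective 26.
(u,v)=(0,4): 2·0+2·4=8≤11, 1·0+4·4=16≤23, objective 24.
The best lattice point is (0,5), giving 30.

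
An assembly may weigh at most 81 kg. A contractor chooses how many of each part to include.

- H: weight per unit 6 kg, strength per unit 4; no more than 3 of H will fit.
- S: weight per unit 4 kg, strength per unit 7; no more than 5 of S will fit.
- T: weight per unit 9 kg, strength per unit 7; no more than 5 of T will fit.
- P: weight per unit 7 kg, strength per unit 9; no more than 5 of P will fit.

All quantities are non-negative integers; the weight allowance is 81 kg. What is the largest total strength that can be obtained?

98

Take 1×H, 5×S, 2×T, and 5×P: weight 79 ≤ 81, strength 1·4 + 5·7 + 2·7 + 5·9 = 98.
S has the best ratio (7/4) and is taken to its limit of 5; remaining capacity is filled optimally with the others.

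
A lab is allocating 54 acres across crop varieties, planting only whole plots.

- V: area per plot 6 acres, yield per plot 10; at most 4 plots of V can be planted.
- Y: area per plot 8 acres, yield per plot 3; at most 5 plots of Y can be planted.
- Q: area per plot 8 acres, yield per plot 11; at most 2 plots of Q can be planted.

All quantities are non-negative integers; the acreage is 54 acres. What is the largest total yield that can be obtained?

This is a bounded integer knapsack.
V has the best ratio (10/6); taking only V gives at most 4×10 = 40 (stopped by the supply cap of 4).
Mixing does better — 4×V, 1×Y, and 2×Q: area 48 ≤ 54, yield 4·10 + 1·3 + 2·11 = 65.

65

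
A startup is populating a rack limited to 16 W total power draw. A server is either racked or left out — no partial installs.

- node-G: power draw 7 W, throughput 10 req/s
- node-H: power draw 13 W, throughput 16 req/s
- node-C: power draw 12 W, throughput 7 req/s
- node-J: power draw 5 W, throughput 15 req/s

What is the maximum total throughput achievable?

25

node-J: power draw 5 ≤ 16, throughput 15.
node-G + node-J: power draw 7 + 5 = 12 ≤ 16, throughput 10 + 15 = 25.
node-H: power draw 13 ≤ 16, throughput 16.
Best is node-G and node-J with total throughput 25.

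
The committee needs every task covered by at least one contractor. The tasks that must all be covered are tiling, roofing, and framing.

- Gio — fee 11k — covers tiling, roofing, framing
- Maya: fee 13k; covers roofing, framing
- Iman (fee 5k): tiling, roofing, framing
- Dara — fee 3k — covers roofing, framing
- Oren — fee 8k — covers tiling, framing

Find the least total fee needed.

This is an integer covering problem.
The greedy cost-per-new-task heuristic would pick Dara and Iman for 8, but a cheaper cover exists.
Iman alone covers tiling, roofing, framing — every task.
Total fee: 5.
No cover costs less than 5.

5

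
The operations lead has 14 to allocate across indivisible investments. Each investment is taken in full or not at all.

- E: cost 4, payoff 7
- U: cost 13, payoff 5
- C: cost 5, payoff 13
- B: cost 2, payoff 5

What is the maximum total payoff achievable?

Treat it as a binary knapsack problem.
Allowing fractional choices, the relaxed optimum would be about 26.2, but investments are indivisible.
E + C + B: cost 4 + 5 + 2 = 11 ≤ 14, payoff 7 + 13 + 5 = 25.
E + C: cost 4 + 5 = 9 ≤ 14, payoff 7 + 13 = 20.
C + B: cost 5 + 2 = 7 ≤ 14, payoff 13 + 5 = 18.
Best is E, C, and B with total payoff 25.

25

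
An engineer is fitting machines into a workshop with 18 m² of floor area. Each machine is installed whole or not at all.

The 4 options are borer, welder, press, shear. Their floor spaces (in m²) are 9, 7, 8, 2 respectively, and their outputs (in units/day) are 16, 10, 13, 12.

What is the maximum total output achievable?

borer + press: floor space 9 + 8 = 17 ≤ 18, output 16 + 13 = 29.
welder + press + shear: floor space 7 + 8 + 2 = 17 ≤ 18, output 10 + 13 + 12 = 35.
borer + welder + shear: floor space 9 + 7 + 2 = 18 ≤ 18, output 16 + 10 + 12 = 38.
Best is borer, welder, and shear with total output 38.

38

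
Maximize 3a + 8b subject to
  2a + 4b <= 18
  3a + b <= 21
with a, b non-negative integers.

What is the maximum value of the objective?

The continuous relaxation peaks at (0, 4.5) with value 36.00; rounding to a feasible lattice point costs some objective.
(a,b)=(1,4) is feasible, giving 35.
(a,b)=(0,4) is feasible, giving 32.
(a,b)=(2,3) is feasible, giving 30.
(a,b)=(1,3) is feasible, giving 27.
Maximum is 35 at (a,b)=(1,4).

35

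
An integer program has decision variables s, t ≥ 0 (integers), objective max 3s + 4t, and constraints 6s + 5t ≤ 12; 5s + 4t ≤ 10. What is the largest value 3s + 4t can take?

8

(s,t)=(0,2): 6·0+5·2=10≤12, 5·0+4·2=8≤10, objective 8.
(s,t)=(1,1): 6·1+5·1=11≤12, 5·1+4·1=9≤10, objective 7.
Maximum is 8 at (s,t)=(0,2).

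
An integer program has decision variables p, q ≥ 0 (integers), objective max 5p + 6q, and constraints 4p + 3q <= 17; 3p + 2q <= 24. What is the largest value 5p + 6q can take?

30

The continuous relaxation peaks at (0, 5.67) with value 34.00; rounding to a feasible lattice point costs some objective.
(p,q)=(0,5): 4·0+3·5=15≤17, 3·0+2·5=10≤24, objective 30.
(p,q)=(1,4): 4·1+3·4=16≤17, 3·1+2·4=11≤24, objective 29.
(p,q)=(0,4): 4·0+3·4=12≤17, 3·0+2·4=8≤24, objective 24.
The best lattice point is (0,5), giving 30.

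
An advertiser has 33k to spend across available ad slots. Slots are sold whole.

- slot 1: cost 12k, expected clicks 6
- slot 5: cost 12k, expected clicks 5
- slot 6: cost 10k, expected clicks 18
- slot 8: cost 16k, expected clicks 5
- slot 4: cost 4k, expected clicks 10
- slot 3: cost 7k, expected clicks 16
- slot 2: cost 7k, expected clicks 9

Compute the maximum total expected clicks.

Allowing fractional choices, the relaxed optimum would be about 55.5, but ad slots are indivisible.
slot 6 + slot 4 + slot 3 + slot 2: cost 10 + 4 + 7 + 7 = 28 ≤ 33, expected clicks 18 + 10 + 16 + 9 = 53.
slot 1 + slot 6 + slot 4 + slot 3: cost 12 + 10 + 4 + 7 = 33 ≤ 33, expected clicks 6 + 18 + 10 + 16 = 50.
slot 5 + slot 6 + slot 4 + slot 3: cost 12 + 10 + 4 + 7 = 33 ≤ 33, expected clicks 5 + 18 + 10 + 16 = 49.
Best is slot 6, slot 4, slot 3, and slot 2 with total expected clicks 53.

53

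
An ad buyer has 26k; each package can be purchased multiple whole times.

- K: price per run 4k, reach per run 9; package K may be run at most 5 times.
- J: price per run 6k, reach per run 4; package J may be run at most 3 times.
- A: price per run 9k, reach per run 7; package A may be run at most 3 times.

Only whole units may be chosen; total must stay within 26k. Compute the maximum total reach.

This is a bounded integer knapsack.
K has the best ratio (9/4); taking only K gives at most 5×9 = 45 (stopped by the supply cap of 5).
Mixing does better — 5×K and 1×J: price 26 ≤ 26, reach 5·9 + 1·4 = 49.

49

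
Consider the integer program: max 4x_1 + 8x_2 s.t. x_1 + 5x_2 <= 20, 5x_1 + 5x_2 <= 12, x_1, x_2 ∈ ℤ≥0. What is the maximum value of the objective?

The continuous relaxation peaks at (0, 2.4) with value 19.20; rounding to a feasible lattice point costs some objective.
(x_1,x_2)=(0,2): 1·0+5·2=10≤20, 5·0+5·2=10≤12, objective 16.
(x_1,x_2)=(1,1): 1·1+5·1=6≤20, 5·1+5·1=10≤12, objective 12.
No feasible integer point exceeds 16.

16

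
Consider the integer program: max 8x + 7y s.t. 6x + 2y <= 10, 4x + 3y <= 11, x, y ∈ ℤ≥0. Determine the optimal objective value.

(x,y)=(1,2): 6·1+2·2=10≤10, 4·1+3·2=10≤11, objective 22.
(x,y)=(0,3): 6·0+2·3=6≤10, 4·0+3·3=9≤11, objective 21.
Maximum is 22 at (x,y)=(1,2).

22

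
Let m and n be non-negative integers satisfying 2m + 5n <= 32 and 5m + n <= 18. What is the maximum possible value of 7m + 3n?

30

Relaxing integrality, the LP optimum is 33.83 at (m,n) = (2.52, 5.39), which is not an integer point.
(m,n)=(3,3): 2·3+5·3=21≤32, 5·3+1·3=18≤18, objective 30.
(m,n)=(2,5): 2·2+5·5=29≤32, 5·2+1·5=15≤18, objective 29.
(m,n)=(3,2): 2·3+5·2=16≤32, 5·3+1·2=17≤18, objective 27.
(m,n)=(2,4): 2·2+5·4=24≤32, 5·2+1·4=14≤18, objective 26.
The best lattice point is (3,3), giving 30.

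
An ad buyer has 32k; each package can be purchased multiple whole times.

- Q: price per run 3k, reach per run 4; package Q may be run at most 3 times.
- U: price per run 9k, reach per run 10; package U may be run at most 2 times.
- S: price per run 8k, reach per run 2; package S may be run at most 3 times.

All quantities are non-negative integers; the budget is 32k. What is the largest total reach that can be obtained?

32

This is a bounded integer knapsack.
Q has the best ratio (4/3); taking only Q gives at most 3×4 = 12 (stopped by the supply cap of 3).
Mixing does better — 3×Q and 2×U: price 27 ≤ 32, reach 3·4 + 2·10 = 32.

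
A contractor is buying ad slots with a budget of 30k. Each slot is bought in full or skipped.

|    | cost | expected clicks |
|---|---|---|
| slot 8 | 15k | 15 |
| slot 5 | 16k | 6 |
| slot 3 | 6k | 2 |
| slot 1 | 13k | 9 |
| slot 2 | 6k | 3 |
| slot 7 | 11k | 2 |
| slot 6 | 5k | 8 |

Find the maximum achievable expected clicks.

Take slot 8, slot 2, and slot 6: cost 15 + 6 + 5 = 26 ≤ 30, expected clicks 15 + 3 + 8 = 26.
No other feasible combination does better.

26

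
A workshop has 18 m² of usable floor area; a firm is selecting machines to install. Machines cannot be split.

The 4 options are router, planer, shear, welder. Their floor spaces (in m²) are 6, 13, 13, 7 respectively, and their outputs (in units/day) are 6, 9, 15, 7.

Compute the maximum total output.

Take shear: floor space 13 ≤ 18, output 15.
No other feasible combination does better.

15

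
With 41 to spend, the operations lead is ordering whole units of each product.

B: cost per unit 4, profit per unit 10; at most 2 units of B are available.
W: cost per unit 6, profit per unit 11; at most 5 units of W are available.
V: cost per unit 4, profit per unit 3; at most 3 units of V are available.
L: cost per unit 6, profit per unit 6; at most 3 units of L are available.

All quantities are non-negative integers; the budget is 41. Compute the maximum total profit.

This is a bounded integer knapsack.
B has the best ratio (10/4); taking only B gives at most 2×10 = 20 (stopped by the supply cap of 2).
Mixing does better — 2×B and 5×W: cost 38 ≤ 41, profit 2·10 + 5·11 = 75.

75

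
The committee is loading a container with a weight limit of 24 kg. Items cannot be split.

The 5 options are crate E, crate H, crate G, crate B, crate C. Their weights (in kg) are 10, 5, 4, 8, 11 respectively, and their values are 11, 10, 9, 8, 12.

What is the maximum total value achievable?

Allowing fractional choices, the relaxed optimum would be about 35.5, but items are indivisible.
crate E + crate H + crate G: weight 10 + 5 + 4 = 19 ≤ 24, value 11 + 10 + 9 = 30.
crate H + crate G + crate C: weight 5 + 4 + 11 = 20 ≤ 24, value 10 + 9 + 12 = 31.
crate H + crate B + crate C: weight 5 + 8 + 11 = 24 ≤ 24, value 10 + 8 + 12 = 30.
Best is crate H, crate G, and crate C with total value 31.

31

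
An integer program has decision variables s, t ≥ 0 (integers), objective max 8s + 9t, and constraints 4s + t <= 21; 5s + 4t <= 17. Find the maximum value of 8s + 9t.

36

(s,t)=(0,4) is feasible, giving 36.
(s,t)=(1,3) is feasible, giving 35.
(s,t)=(0,3) is feasible, giving 27.
The best lattice point is (0,4), giving 36.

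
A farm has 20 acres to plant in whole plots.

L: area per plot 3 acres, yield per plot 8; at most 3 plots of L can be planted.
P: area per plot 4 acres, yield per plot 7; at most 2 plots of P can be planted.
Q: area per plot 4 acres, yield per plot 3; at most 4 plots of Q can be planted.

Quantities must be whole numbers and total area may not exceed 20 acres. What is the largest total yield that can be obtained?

38

This is a bounded integer knapsack.
L has the best ratio (8/3); taking only L gives at most 3×8 = 24 (stopped by the supply cap of 3).
Mixing does better — 3×L and 2×P: area 17 ≤ 20, yield 3·8 + 2·7 = 38.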